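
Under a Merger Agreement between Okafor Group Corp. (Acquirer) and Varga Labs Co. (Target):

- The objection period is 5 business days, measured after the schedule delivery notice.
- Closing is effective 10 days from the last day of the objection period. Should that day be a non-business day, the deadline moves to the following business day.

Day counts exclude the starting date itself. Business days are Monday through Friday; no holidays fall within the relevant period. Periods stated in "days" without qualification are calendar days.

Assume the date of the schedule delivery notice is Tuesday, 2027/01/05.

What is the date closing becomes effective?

2027/01/22

The last day of the objection period: 5 business days after Tuesday, 2027/01/05, skipping weekends — Jan 6, Jan 7, Jan 8, Jan 11, Jan 12 — lands on Tuesday, 2027/01/12.
Adding 10 calendar days to 2027/01/12 gives 2027/01/22, which is the date closing becomes effective. 2027/01/22 is a Friday, so no roll-forward applies.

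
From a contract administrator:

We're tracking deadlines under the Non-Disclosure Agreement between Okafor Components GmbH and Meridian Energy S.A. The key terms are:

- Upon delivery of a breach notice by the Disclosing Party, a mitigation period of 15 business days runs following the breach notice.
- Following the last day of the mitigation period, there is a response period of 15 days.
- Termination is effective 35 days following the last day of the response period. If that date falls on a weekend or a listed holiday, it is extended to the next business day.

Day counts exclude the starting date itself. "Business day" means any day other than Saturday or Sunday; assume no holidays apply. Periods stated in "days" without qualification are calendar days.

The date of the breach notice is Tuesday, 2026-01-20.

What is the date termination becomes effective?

2026-04-01

The last day of the mitigation period: 15 business days after Tuesday, 2026-01-20, skipping weekends — Jan 21, Jan 22, Jan 23, Jan 26, …, Feb 6, Feb 9, Feb 10 — lands on Tuesday, 2026-02-10.
Adding 15 calendar days to 2026-02-10 gives 2026-02-25, which is the last day of the response period.
The date termination becomes effective: 2026-02-25 + 35 days = 2026-04-01. 2026-04-01 is a Wednesday, so no roll-forward applies.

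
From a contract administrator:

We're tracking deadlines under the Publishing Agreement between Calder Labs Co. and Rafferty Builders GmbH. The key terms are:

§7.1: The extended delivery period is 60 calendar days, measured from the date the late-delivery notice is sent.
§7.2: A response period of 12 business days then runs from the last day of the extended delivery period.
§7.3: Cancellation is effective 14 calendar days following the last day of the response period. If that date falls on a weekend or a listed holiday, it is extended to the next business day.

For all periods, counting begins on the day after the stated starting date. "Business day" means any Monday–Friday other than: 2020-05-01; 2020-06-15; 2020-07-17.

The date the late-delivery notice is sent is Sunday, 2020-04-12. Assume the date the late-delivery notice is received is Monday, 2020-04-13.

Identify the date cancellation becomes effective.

Adding 60 calendar days to 2020-04-12 gives 2020-06-11, which is the last day of the extended delivery period.
From Thursday, 2020-06-11, 12 business days (Jun 12, Jun 16, Jun 17, Jun 18, …, Jun 26, Jun 29, Jun 30, skipping weekends and the listed holiday on Jun 15) brings us to Tuesday, 2020-06-30, which is the last day of the response period.
Adding 14 calendar days to 2020-06-30 gives 2020-07-14, which is the date cancellation becomes effective. 2020-07-14 is a Tuesday and is not a listed holiday, so no roll-forward applies.

2020-07-14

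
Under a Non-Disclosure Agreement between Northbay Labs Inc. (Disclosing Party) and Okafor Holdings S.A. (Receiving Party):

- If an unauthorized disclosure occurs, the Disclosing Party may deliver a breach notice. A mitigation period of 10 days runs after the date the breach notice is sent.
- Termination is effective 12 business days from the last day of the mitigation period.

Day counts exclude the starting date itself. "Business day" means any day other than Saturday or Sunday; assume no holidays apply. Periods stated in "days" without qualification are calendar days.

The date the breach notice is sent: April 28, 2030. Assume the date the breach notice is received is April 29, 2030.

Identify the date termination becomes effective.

May 24, 2030

The last day of the mitigation period: 10 calendar days after April 28, 2030 is May 8, 2030.
The date termination becomes effective: counting 12 business days from Wednesday, May 8, 2030 (May 9, May 10, May 13, May 14, …, May 22, May 23, May 24, skipping weekends) reaches Friday, May 24, 2030.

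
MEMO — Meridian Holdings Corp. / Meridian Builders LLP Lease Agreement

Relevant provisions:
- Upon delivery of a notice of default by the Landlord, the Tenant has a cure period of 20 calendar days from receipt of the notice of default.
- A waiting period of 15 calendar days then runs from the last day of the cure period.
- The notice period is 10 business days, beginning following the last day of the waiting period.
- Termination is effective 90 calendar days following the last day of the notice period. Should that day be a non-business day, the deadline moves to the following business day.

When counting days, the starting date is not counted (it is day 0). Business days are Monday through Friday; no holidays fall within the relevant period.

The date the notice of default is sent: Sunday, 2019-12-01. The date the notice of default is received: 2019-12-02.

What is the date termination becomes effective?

Adding 20 calendar days to 2019-12-02 gives 2019-12-22, which is the last day of the cure period.
The last day of the waiting period: 15 calendar days after 2019-12-22 is 2020-01-06.
From Monday, 2020-01-06, 10 business days (Jan 7, Jan 8, Jan 9, Jan 10, Jan 13, Jan 14, Jan 15, Jan 16, Jan 17, Jan 20, skipping weekends) brings us to Monday, 2020-01-20, which is the last day of the notice period.
The date termination becomes effective: 2020-01-20 + 90 days = 2020-04-19. That falls on a Sunday, so it rolls to the next business day, Monday, 2020-04-20.

2020-04-20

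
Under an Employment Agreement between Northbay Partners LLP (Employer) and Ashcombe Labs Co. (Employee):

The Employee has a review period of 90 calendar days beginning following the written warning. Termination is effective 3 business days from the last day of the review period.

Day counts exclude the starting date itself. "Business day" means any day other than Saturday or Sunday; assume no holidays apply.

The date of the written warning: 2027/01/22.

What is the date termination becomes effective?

2027/04/27

The last day of the review period: 90 calendar days after 2027/01/22 is 2027/04/22.
The date termination becomes effective: counting 3 business days from Thursday, 2027/04/22 (Apr 23, Apr 26, Apr 27, skipping weekends) reaches Tuesday, 2027/04/27.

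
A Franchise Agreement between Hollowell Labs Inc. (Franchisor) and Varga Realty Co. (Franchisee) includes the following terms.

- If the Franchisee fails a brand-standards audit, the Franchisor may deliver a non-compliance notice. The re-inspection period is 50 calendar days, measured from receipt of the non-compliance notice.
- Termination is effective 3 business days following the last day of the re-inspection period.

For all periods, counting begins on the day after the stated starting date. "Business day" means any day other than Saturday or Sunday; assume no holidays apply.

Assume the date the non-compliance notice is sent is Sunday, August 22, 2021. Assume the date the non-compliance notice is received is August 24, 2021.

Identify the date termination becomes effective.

Adding 50 calendar days to August 24, 2021 gives October 13, 2021, which is the last day of the re-inspection period.
The date termination becomes effective: 3 business days after Wednesday, October 13, 2021, skipping weekends — Oct 14, Oct 15, Oct 18 — lands on Monday, October 18, 2021.

October 18, 2021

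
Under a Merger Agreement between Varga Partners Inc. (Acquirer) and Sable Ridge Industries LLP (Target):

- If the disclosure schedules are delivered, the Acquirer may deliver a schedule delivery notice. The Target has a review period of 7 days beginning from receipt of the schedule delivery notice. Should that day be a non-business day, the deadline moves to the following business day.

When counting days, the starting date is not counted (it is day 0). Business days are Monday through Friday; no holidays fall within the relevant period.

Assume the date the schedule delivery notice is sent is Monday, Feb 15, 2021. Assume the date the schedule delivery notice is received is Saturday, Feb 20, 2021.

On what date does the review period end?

Adding 7 calendar days to Feb 20, 2021 gives Feb 27, 2021, which is the last day of the review period. That falls on a Saturday, so it rolls to the next business day, Monday, Mar 1, 2021.

Mar 1, 2021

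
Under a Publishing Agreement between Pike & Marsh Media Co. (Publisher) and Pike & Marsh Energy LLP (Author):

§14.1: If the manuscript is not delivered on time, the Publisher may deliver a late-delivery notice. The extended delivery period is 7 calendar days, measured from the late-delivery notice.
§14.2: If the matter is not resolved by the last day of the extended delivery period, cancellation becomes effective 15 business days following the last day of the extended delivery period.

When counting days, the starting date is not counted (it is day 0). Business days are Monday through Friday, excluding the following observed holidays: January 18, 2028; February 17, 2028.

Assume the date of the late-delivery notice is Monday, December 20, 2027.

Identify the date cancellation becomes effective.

January 17, 2028

The last day of the extended delivery period: 7 calendar days after December 20, 2027 is December 27, 2027.
The date cancellation becomes effective: 15 business days after Monday, December 27, 2027, skipping weekends — Dec 28, Dec 29, Dec 30, Dec 31, …, Jan 13, Jan 14, Jan 17 — lands on Monday, January 17, 2028.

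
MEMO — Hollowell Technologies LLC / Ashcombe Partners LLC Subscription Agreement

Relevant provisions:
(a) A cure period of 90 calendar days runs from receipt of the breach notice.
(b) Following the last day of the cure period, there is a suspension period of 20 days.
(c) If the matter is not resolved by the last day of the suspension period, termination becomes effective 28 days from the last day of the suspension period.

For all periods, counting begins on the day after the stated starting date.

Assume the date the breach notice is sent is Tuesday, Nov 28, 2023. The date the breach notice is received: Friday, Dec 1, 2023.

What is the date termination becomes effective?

The last day of the cure period: 90 calendar days after Dec 1, 2023 is Feb 29, 2024.
The last day of the suspension period: Feb 29, 2024 + 20 days = Mar 20, 2024.
The date termination becomes effective: 28 calendar days after Mar 20, 2024 is Apr 17, 2024.

Apr 17, 2024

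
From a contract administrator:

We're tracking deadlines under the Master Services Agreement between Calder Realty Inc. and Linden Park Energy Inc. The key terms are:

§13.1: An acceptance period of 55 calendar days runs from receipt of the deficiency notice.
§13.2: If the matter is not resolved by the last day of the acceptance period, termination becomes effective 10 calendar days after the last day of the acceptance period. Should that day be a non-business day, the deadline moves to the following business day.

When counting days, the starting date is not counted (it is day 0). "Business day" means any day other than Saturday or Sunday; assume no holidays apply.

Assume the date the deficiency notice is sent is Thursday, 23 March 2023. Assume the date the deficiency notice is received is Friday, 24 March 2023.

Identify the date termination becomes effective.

29 May 2023

Adding 55 calendar days to 24 March 2023 gives 18 May 2023, which is the last day of the acceptance period.
The date termination becomes effective: 18 May 2023 + 10 days = 28 May 2023. That falls on a Sunday, so it rolls to the next business day, Monday, 29 May 2023.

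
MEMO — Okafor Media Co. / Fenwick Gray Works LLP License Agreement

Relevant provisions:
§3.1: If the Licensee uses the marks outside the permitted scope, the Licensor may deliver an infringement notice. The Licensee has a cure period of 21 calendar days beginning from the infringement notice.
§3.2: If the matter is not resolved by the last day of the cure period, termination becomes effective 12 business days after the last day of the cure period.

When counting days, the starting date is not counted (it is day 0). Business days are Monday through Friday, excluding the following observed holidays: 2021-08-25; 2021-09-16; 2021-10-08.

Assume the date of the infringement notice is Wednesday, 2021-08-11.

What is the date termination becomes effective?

2021-09-20

The last day of the cure period: 21 calendar days after 2021-08-11 is 2021-09-01.
The date termination becomes effective: 12 business days after Wednesday, 2021-09-01, skipping weekends and the listed holiday on Sep 16 — Sep 2, Sep 3, Sep 6, Sep 7, …, Sep 15, Sep 17, Sep 20 — lands on Monday, 2021-09-20.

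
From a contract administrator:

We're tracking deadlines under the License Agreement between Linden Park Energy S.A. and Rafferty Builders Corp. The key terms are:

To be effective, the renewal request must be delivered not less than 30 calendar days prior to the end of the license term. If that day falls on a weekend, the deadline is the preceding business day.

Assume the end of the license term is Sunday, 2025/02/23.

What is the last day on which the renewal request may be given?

2025/02/23 minus 30 days is 2025/01/24. That is a Friday, so no adjustment is needed.

2025/01/24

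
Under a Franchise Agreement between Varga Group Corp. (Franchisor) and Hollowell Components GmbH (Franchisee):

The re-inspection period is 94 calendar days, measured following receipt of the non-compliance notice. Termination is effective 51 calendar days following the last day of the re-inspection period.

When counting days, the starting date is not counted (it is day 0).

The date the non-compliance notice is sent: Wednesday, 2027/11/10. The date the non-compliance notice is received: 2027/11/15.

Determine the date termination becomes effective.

The last day of the re-inspection period: 2027/11/15 + 94 days = 2028/02/17.
Adding 51 calendar days to 2028/02/17 gives 2028/04/08, which is the date termination becomes effective.

2028/04/08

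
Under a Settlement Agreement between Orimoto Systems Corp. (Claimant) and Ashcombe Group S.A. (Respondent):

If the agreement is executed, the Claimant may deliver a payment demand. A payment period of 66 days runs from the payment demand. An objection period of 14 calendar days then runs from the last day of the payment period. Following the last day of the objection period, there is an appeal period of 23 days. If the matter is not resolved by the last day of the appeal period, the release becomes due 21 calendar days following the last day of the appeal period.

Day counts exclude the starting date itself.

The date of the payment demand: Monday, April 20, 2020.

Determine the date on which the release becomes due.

August 22, 2020

Adding 66 calendar days to April 20, 2020 gives June 25, 2020, which is the last day of the payment period.
The last day of the objection period: 14 calendar days after June 25, 2020 is July 9, 2020.
The last day of the appeal period: 23 calendar days after July 9, 2020 is August 1, 2020.
Adding 21 calendar days to August 1, 2020 gives August 22, 2020, which is the date on which the release becomes due.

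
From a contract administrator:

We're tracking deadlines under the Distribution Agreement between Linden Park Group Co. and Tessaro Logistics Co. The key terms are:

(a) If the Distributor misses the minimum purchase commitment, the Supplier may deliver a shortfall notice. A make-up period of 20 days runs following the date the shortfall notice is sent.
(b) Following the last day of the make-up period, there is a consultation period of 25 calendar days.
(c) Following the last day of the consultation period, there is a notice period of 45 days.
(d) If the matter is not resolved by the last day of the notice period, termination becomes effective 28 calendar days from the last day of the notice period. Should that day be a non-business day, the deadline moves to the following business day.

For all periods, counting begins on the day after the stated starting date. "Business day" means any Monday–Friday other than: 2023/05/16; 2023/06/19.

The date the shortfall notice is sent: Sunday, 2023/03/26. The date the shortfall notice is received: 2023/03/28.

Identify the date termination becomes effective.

2023/07/24

Adding 20 calendar days to 2023/03/26 gives 2023/04/15, which is the last day of the make-up period.
Adding 25 calendar days to 2023/04/15 gives 2023/05/10, which is the last day of the consultation period.
The last day of the notice period: 45 calendar days after 2023/05/10 is 2023/06/24.
Adding 28 calendar days to 2023/06/24 gives 2023/07/22, which is the date termination becomes effective. That falls on a Saturday, so it rolls to the next business day, Monday, 2023/07/24.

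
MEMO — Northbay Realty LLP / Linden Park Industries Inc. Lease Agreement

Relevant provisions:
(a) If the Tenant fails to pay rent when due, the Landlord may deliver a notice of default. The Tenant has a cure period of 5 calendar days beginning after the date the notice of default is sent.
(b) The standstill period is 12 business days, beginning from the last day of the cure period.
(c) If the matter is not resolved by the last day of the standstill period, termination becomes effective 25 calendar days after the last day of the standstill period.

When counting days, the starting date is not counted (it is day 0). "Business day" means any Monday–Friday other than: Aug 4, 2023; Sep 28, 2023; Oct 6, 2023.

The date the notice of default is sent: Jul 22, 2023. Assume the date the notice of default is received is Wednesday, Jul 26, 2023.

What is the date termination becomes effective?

Sep 9, 2023

Adding 5 calendar days to Jul 22, 2023 gives Jul 27, 2023, which is the last day of the cure period.
The last day of the standstill period: 12 business days after Thursday, Jul 27, 2023, skipping weekends and the listed holiday on Aug 4 — Jul 28, Jul 31, Aug 1, Aug 2, …, Aug 11, Aug 14, Aug 15 — lands on Tuesday, Aug 15, 2023.
Adding 25 calendar days to Aug 15, 2023 gives Sep 9, 2023, which is the date termination becomes effective.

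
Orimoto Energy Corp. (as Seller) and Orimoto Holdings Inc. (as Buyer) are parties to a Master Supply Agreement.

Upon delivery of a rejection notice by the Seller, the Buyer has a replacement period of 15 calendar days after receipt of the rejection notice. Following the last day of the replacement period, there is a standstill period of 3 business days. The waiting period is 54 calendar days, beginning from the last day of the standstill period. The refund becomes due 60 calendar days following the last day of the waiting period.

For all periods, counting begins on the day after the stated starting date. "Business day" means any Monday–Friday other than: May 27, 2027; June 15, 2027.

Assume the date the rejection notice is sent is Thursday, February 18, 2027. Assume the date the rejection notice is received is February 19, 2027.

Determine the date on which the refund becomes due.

July 2, 2027

Adding 15 calendar days to February 19, 2027 gives March 6, 2027, which is the last day of the replacement period.
The last day of the standstill period: 3 business days after Saturday, March 6, 2027, skipping weekends — Mar 8, Mar 9, Mar 10 — lands on Wednesday, March 10, 2027.
The last day of the waiting period: March 10, 2027 + 54 days = May 3, 2027.
The date on which the refund becomes due: 60 calendar days after May 3, 2027 is July 2, 2027.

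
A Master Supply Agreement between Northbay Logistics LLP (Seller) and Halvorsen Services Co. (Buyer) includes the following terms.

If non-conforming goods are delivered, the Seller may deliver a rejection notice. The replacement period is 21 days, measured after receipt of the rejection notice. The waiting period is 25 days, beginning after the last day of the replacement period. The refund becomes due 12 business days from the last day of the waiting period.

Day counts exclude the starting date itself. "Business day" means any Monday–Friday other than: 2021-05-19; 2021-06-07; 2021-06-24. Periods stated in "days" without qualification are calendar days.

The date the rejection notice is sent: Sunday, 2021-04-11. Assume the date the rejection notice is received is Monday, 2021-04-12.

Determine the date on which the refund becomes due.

The last day of the replacement period: 2021-04-12 + 21 days = 2021-05-03.
The last day of the waiting period: 2021-05-03 + 25 days = 2021-05-28.
From Friday, 2021-05-28, 12 business days (May 31, Jun 1, Jun 2, Jun 3, …, Jun 14, Jun 15, Jun 16, skipping weekends and the listed holiday on Jun 7) brings us to Wednesday, 2021-06-16, which is the date on which the refund becomes due.

2021-06-16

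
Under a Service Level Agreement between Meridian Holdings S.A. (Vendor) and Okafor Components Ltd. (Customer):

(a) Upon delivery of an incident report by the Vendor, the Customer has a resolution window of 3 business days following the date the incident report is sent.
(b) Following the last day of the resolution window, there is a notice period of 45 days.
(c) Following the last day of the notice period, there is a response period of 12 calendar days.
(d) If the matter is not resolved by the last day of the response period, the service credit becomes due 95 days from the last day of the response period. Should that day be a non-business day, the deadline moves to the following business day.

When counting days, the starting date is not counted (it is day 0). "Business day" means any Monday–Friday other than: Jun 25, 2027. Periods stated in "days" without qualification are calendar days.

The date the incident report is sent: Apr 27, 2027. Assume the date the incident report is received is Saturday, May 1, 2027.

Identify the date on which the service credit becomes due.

The last day of the resolution window: 3 business days after Tuesday, Apr 27, 2027, skipping weekends — Apr 28, Apr 29, Apr 30 — lands on Friday, Apr 30, 2027.
The last day of the notice period: 45 calendar days after Apr 30, 2027 is Jun 14, 2027.
Adding 12 calendar days to Jun 14, 2027 gives Jun 26, 2027, which is the last day of the response period.
The date on which the service credit becomes due: Jun 26, 2027 + 95 days = Sep 29, 2027. Sep 29, 2027 is a Wednesday and is not a listed holiday, so no roll-forward applies.

Sep 29, 2027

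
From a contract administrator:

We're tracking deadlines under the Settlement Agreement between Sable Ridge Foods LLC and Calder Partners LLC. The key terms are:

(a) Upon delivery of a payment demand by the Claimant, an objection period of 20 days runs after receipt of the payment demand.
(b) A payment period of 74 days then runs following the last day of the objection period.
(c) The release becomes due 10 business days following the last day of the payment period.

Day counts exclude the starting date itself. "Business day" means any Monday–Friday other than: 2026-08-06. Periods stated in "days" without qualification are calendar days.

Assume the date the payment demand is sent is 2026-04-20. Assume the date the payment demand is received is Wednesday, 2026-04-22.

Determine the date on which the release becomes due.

2026-08-10

Adding 20 calendar days to 2026-04-22 gives 2026-05-12, which is the last day of the objection period.
The last day of the payment period: 2026-05-12 + 74 days = 2026-07-25.
The date on which the release becomes due: 10 business days after Saturday, 2026-07-25, skipping weekends and the listed holiday on Aug 6 — Jul 27, Jul 28, Jul 29, Jul 30, Jul 31, Aug 3, Aug 4, Aug 5, Aug 7, Aug 10 — lands on Monday, 2026-08-10.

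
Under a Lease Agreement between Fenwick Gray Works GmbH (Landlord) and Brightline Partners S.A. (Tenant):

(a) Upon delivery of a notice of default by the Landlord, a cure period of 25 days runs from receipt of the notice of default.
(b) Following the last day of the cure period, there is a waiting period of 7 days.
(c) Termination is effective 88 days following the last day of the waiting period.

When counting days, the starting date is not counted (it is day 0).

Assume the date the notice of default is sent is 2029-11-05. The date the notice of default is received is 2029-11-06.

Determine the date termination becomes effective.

2030-03-06

The last day of the cure period: 2029-11-06 + 25 days = 2029-12-01.
The last day of the waiting period: 7 calendar days after 2029-12-01 is 2029-12-08.
Adding 88 calendar days to 2029-12-08 gives 2030-03-06, which is the date termination becomes effective.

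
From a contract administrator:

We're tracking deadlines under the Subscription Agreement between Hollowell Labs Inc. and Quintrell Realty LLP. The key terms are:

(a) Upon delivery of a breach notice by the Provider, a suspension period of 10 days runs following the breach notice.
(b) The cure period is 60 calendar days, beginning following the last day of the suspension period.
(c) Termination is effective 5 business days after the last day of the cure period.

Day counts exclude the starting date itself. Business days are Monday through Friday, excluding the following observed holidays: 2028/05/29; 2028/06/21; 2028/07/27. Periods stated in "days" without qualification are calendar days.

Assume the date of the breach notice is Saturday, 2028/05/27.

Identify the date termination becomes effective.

2028/08/11

The last day of the suspension period: 2028/05/27 + 10 days = 2028/06/06.
The last day of the cure period: 60 calendar days after 2028/06/06 is 2028/08/05.
The date termination becomes effective: 5 business days after Saturday, 2028/08/05, skipping weekends — Aug 7, Aug 8, Aug 9, Aug 10, Aug 11 — lands on Friday, 2028/08/11.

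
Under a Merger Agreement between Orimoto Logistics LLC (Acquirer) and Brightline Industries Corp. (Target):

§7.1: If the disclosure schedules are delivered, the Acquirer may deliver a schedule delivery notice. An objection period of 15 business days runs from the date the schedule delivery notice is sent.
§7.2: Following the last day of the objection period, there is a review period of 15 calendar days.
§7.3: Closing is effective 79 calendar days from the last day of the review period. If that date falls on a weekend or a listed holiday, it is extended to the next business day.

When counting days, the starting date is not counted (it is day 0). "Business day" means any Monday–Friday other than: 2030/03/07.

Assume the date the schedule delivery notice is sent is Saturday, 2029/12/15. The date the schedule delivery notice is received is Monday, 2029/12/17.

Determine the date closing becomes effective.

2030/04/08

The last day of the objection period: 15 business days after Saturday, 2029/12/15, skipping weekends — Dec 17, Dec 18, Dec 19, Dec 20, …, Jan 2, Jan 3, Jan 4 — lands on Friday, 2030/01/04.
The last day of the review period: 2030/01/04 + 15 days = 2030/01/19.
The date closing becomes effective: 2030/01/19 + 79 days = 2030/04/08. 2030/04/08 is a Monday and is not a listed holiday, so no roll-forward applies.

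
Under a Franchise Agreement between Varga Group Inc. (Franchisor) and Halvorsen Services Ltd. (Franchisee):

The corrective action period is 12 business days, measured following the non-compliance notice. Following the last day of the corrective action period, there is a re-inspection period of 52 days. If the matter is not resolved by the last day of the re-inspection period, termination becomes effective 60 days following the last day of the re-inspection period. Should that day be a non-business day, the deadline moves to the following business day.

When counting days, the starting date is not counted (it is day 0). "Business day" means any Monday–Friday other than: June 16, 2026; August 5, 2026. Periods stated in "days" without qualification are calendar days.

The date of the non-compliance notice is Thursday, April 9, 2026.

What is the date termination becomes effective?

The last day of the corrective action period: 12 business days after Thursday, April 9, 2026, skipping weekends — Apr 10, Apr 13, Apr 14, Apr 15, …, Apr 23, Apr 24, Apr 27 — lands on Monday, April 27, 2026.
The last day of the re-inspection period: 52 calendar days after April 27, 2026 is June 18, 2026.
Adding 60 calendar days to June 18, 2026 gives August 17, 2026, which is the date termination becomes effective. August 17, 2026 is a Monday and is not a listed holiday, so no roll-forward applies.

August 17, 2026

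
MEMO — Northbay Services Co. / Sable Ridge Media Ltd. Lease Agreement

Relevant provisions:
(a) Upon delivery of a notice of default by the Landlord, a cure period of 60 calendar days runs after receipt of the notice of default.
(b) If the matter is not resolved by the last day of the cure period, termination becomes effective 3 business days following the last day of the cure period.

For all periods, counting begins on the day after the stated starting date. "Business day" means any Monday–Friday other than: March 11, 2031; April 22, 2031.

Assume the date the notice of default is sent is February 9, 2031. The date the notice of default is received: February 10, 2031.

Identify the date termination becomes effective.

April 16, 2031

The last day of the cure period: February 10, 2031 + 60 days = April 11, 2031.
The date termination becomes effective: 3 business days after Friday, April 11, 2031, skipping weekends — Apr 14, Apr 15, Apr 16 — lands on Wednesday, April 16, 2031.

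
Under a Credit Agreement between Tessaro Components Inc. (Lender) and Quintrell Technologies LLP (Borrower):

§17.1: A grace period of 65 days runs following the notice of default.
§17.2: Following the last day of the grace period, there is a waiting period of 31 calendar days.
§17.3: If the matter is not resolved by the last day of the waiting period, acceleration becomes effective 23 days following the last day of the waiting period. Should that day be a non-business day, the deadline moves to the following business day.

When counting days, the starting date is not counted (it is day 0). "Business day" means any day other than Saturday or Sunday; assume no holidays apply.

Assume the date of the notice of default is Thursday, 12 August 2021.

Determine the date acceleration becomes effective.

9 December 2021

The last day of the grace period: 65 calendar days after 12 August 2021 is 16 October 2021.
The last day of the waiting period: 31 calendar days after 16 October 2021 is 16 November 2021.
The date acceleration becomes effective: 23 calendar days after 16 November 2021 is 9 December 2021. 9 December 2021 is a Thursday, so no roll-forward applies.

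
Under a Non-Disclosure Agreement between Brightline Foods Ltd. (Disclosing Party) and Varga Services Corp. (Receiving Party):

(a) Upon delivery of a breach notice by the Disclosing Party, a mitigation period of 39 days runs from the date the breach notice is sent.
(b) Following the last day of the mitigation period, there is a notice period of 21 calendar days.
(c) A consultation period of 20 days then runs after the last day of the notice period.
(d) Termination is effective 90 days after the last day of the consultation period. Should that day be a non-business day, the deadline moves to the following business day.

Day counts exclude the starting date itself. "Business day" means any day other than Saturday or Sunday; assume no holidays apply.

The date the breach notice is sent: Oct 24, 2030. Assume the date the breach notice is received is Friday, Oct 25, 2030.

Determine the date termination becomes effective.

Apr 14, 2031

Adding 39 calendar days to Oct 24, 2030 gives Dec 2, 2030, which is the last day of the mitigation period.
The last day of the notice period: 21 calendar days after Dec 2, 2030 is Dec 23, 2030.
The last day of the consultation period: 20 calendar days after Dec 23, 2030 is Jan 12, 2031.
The date termination becomes effective: 90 calendar days after Jan 12, 2031 is Apr 12, 2031. That falls on a Saturday, so it rolls to the next business day, Monday, Apr 14, 2031.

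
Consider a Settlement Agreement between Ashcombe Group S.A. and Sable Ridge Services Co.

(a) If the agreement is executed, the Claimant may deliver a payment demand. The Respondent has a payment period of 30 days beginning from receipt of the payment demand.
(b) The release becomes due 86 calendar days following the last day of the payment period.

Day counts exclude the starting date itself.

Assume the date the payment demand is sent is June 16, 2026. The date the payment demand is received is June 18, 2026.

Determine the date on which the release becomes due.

Adding 30 calendar days to June 18, 2026 gives July 18, 2026, which is the last day of the payment period.
Adding 86 calendar days to July 18, 2026 gives October 12, 2026, which is the date on which the release becomes due.

October 12, 2026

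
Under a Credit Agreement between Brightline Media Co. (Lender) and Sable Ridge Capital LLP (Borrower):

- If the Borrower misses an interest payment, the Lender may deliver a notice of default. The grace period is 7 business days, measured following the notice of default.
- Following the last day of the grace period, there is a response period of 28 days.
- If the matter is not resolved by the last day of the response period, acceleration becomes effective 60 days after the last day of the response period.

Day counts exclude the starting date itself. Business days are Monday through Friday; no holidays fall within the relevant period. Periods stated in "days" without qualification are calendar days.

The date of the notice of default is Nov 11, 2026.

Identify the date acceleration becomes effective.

The last day of the grace period: counting 7 business days from Wednesday, Nov 11, 2026 (Nov 12, Nov 13, Nov 16, Nov 17, Nov 18, Nov 19, Nov 20, skipping weekends) reaches Friday, Nov 20, 2026.
The last day of the response period: Nov 20, 2026 + 28 days = Dec 18, 2026.
The date acceleration becomes effective: 60 calendar days after Dec 18, 2026 is Feb 16, 2027.

Feb 16, 2027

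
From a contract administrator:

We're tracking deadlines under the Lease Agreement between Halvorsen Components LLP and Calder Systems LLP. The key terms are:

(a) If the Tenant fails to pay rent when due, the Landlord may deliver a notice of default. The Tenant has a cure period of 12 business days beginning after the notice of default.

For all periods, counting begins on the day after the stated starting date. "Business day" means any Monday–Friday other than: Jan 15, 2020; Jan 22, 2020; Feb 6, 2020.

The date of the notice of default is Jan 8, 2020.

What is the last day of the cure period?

The last day of the cure period: 12 business days after Wednesday, Jan 8, 2020, skipping weekends and the listed holidays on Jan 15, Jan 22 — Jan 9, Jan 10, Jan 13, Jan 14, …, Jan 24, Jan 27, Jan 28 — lands on Tuesday, Jan 28, 2020.

Jan 28, 2020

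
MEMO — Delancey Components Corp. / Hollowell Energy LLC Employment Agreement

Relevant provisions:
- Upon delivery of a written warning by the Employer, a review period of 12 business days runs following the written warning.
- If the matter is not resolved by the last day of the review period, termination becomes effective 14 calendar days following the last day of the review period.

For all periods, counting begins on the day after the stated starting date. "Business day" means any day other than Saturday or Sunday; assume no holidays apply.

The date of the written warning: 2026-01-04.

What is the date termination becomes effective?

From Sunday, 2026-01-04, 12 business days (Jan 5, Jan 6, Jan 7, Jan 8, …, Jan 16, Jan 19, Jan 20, skipping weekends) brings us to Tuesday, 2026-01-20, which is the last day of the review period.
The date termination becomes effective: 2026-01-20 + 14 days = 2026-02-03.

2026-02-03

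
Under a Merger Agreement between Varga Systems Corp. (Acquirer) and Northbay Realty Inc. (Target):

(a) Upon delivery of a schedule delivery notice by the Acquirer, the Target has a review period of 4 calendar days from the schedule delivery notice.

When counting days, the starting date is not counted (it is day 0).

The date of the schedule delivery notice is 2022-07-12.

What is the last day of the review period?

2022-07-16

Adding 4 calendar days to 2022-07-12 gives 2022-07-16, which is the last day of the review period.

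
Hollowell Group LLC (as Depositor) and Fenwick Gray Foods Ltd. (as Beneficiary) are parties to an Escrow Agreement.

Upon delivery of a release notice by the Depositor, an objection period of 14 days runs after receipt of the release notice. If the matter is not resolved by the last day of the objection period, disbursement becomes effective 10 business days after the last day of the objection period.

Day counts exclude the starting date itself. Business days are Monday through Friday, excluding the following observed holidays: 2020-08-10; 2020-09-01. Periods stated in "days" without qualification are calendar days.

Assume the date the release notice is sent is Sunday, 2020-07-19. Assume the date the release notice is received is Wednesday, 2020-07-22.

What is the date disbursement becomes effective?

2020-08-20

The last day of the objection period: 2020-07-22 + 14 days = 2020-08-05.
The date disbursement becomes effective: counting 10 business days from Wednesday, 2020-08-05 (Aug 6, Aug 7, Aug 11, Aug 12, Aug 13, Aug 14, Aug 17, Aug 18, Aug 19, Aug 20, skipping weekends and the listed holiday on Aug 10) reaches Thursday, 2020-08-20.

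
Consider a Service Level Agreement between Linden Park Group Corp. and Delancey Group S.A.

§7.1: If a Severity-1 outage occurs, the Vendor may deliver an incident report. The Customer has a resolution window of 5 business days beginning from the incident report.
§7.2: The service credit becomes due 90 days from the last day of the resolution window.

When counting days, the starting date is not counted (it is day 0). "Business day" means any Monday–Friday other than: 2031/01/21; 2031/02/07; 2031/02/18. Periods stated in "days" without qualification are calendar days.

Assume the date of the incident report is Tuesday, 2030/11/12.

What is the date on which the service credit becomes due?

2031/02/17

The last day of the resolution window: counting 5 business days from Tuesday, 2030/11/12 (Nov 13, Nov 14, Nov 15, Nov 18, Nov 19, skipping weekends) reaches Tuesday, 2030/11/19.
Adding 90 calendar days to 2030/11/19 gives 2031/02/17, which is the date on which the service credit becomes due.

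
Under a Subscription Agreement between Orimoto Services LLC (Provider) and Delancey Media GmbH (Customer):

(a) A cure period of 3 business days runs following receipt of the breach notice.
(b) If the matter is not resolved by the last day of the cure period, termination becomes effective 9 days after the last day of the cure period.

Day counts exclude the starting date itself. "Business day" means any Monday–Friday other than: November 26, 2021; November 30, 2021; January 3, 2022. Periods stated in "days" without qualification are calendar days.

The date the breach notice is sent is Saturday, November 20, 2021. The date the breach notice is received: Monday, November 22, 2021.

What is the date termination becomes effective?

December 4, 2021

The last day of the cure period: 3 business days after Monday, November 22, 2021, skipping weekends — Nov 23, Nov 24, Nov 25 — lands on Thursday, November 25, 2021.
The date termination becomes effective: 9 calendar days after November 25, 2021 is December 4, 2021.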